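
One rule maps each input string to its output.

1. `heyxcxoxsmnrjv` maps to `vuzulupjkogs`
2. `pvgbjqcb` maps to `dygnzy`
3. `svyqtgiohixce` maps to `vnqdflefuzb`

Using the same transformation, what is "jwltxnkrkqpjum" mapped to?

iqukhohnmgrj

The rule is to delete the first 2 characters, then shift every letter 3 places backward in the alphabet (wrapping around).
On "jwltxnkrkqpjum": the first step gives "ltxnkrkqpjum", and the second then gives "iqukhohnmgrj".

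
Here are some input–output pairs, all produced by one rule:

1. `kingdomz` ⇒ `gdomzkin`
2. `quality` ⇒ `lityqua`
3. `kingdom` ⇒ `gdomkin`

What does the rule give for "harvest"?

What's happening: move the first 3 characters to the end (rotate left by 3).
So "harvest" becomes "vesthar".

vesthar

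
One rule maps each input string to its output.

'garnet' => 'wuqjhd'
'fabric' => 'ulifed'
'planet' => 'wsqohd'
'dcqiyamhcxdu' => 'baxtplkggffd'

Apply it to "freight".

wulkjih

The pattern: sort the characters into reverse alphabetical order, then shift every letter 3 places forward in the alphabet (wrapping around).
Applying both steps to "freight": "trihgfe", then "wulkjih".
(Check on "fabric": → "rifcba" → "ulifed" ✓)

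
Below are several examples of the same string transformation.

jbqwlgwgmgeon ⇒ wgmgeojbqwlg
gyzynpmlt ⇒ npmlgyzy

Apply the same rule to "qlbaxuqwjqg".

uqwjqqlbax

The transformation: delete the last character, then swap the front and back halves of the string.
For "qlbaxuqwjqg", step one produces "qlbaxuqwjq"; step two turns that into "uqwjqqlbax".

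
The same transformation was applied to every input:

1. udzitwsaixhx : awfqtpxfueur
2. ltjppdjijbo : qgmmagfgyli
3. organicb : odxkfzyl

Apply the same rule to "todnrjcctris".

In each case the input is transformed by: move the first character to the end, then shift every letter 3 places backward in the alphabet (wrapping around).
On "todnrjcctris" that produces "lakogzzqofpq".
(Check on "udzitwsaixhx": → "dzitwsaixhxu" → "awfqtpxfueur" ✓)

lakogzzqofpq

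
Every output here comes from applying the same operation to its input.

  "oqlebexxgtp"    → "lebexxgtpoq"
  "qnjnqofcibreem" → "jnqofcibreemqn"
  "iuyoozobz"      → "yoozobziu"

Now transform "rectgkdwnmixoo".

Looking at the pairs, the operation is to move the first 2 characters to the end (rotate left by 2).
Applying that to "rectgkdwnmixoo" gives "ctgkdwnmixoore".

ctgkdwnmixoore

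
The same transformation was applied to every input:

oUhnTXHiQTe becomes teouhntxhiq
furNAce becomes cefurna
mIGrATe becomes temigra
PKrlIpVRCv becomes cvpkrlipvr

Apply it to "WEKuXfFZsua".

uawekuxffzs

The rule is to move the last 2 characters to the front (rotate right by 2), then convert every letter to lowercase.
On "WEKuXfFZsua": the first step gives "uaWEKuXfFZs", and the second then gives "uawekuxffzs".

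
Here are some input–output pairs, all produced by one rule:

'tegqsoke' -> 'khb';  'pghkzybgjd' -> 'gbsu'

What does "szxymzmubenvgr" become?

jpdvx

Each output is the input with this applied: shift every letter 9 places backward in the alphabet (wrapping around), then keep one character in every 3, starting at position 1 (positions 1st, 4th, 7th, ...).
On "szxymzmubenvgr": the first step gives "jqopdqdlsvemxi", and the second then gives "jpdvx".
(Check on "tegqsoke": → "kvxhjfbv" → "khb" ✓)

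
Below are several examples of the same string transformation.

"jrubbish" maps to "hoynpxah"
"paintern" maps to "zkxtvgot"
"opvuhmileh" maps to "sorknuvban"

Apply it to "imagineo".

otkuosgm

What's happening: swap the front and back halves of the string, then shift every letter 6 places forward in the alphabet (wrapping around).
Working it through for "imagineo": intermediate "ineoimag", final "otkuosgm".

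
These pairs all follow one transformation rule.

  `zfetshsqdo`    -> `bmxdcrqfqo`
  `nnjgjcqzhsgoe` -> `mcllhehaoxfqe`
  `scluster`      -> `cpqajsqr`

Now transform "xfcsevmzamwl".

Each output is the input with this applied: shift every letter 2 places backward in the alphabet (wrapping around), then move the last 2 characters to the front (rotate right by 2).
"xfcsevmzamwl" → "vdaqctkxykuj" → "ujvdaqctkxyk".
(Check on "nnjgjcqzhsgoe": → "llhehaoxfqemc" → "mcllhehaoxfqe" ✓)

ujvdaqctkxyk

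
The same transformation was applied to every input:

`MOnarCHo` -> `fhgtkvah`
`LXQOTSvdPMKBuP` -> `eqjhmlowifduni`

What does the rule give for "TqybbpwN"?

mjruuipg

Each output is the input with this applied: shift every letter 7 places backward in the alphabet (wrapping around), then convert every letter to lowercase.
Starting from "TqybbpwN": after the first operation, "MjruuipG"; after the second, "mjruuipg".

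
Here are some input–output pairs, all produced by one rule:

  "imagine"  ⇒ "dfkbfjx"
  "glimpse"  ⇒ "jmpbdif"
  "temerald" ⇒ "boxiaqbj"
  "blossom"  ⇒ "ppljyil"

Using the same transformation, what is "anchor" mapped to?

Rule — shift every letter 3 places backward in the alphabet (wrapping around), then move the first 3 characters to the end (rotate left by 3).
On "anchor": the first step gives "xkzelo", and the second then gives "eloxkz".
(Check on "temerald": → "qbjboxia" → "boxiaqbj" ✓)

eloxkz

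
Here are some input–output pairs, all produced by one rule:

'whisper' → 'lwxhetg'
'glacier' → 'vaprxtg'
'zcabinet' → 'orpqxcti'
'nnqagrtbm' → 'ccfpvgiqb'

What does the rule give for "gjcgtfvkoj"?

The transformation: shift every letter 11 places backward in the alphabet (wrapping around).
On "gjcgtfvkoj" that produces "vyrviukzdy".

vyrviukzdy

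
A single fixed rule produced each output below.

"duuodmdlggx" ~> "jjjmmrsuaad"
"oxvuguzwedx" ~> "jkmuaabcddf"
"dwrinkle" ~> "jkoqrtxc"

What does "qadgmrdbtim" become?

ghjjmosswxz

The pattern: sort the characters into alphabetical order, then shift every letter 6 places forward in the alphabet (wrapping around).
"qadgmrdbtim" → "abddgimmqrt" → "ghjjmosswxz".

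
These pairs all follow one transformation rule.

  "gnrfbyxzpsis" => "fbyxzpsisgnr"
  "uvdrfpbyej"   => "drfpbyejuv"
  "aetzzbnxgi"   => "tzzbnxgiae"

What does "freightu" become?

reightuf

Rule — move the last 3 characters to the front (rotate right by 3), then swap the front and back halves of the string.
For "freightu" the result is "reightuf".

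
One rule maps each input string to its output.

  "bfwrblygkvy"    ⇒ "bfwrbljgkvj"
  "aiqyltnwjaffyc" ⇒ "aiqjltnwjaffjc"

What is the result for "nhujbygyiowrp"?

The transformation: replace every "y" with "j".
Applying that to "nhujbygyiowrp" gives "nhujbjgjiowrp".

nhujbjgjiowrp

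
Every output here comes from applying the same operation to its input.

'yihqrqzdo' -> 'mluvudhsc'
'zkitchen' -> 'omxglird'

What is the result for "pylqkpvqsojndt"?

Each output is the input with this applied: shift every letter 4 places forward in the alphabet (wrapping around), then move the first character to the end.
Applying that to "pylqkpvqsojndt" gives "cpuotzuwsnrhxt".

cpuotzuwsnrhxt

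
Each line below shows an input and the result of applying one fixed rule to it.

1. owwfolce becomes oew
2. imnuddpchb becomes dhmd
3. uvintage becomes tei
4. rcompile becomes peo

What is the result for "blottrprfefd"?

The pattern: swap the front and back halves of the string, then keep one character in every 3, starting at position 1 (positions 1st, 4th, 7th, ...).
Working it through for "blottrprfefd": intermediate "prfefdblottr", final "pebt".

pebt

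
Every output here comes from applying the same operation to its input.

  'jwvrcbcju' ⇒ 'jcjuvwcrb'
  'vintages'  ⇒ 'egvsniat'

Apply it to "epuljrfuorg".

roegupjlfru

The rule is to move the last 3 characters to the front (rotate right by 3), then swap each adjacent pair of characters (1↔2, 3↔4, ...).
"epuljrfuorg" → "orgepuljrfu" → "roegupjlfru".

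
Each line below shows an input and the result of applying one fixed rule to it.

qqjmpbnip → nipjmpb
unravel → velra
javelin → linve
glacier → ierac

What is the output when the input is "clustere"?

ereust

The pattern: delete the first 2 characters, then move the last 3 characters to the front (rotate right by 3).
On "clustere": the first step gives "ustere", and the second then gives "ereust".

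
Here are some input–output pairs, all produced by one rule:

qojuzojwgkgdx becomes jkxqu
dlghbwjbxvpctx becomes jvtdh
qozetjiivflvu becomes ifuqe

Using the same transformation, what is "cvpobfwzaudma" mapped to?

wuaco

Looking at the pairs, the operation is to keep one character in every 3, starting at position 1 (positions 1st, 4th, 7th, ...), then move the last 3 characters to the front (rotate right by 3).
Applying both steps to "cvpobfwzaudma": "cowua", then "wuaco".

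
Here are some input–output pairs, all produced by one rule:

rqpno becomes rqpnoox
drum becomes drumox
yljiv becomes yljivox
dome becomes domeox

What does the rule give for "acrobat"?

acrobatox

In each case the input is transformed by: append "ox".
Doing the same to "acrobat": "acrobatox".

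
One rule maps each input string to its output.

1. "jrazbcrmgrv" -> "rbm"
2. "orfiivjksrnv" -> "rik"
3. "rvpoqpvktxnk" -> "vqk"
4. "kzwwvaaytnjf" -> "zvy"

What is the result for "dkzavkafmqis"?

kvf

Rule — delete the last 3 characters, then keep one character in every 3, starting at position 2 (positions 2nd, 5th, 8th, ...).
Applying both steps to "dkzavkafmqis": "dkzavkafm", then "kvf".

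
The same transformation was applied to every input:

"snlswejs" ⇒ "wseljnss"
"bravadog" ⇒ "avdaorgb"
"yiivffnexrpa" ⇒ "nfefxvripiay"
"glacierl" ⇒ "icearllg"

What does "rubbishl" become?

Rule — swap the front and back halves of the string, then take characters alternately from the front and the back (1st, last, 2nd, 2nd-last, ...).
For "rubbishl", step one produces "ishlrubb"; step two turns that into "ibsbhulr".

ibsbhulr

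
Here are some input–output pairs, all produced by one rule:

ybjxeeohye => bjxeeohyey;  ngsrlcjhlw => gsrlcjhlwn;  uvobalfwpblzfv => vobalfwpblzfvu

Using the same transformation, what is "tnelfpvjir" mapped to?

Looking at the pairs, the operation is to move the first character to the end.
So "tnelfpvjir" becomes "nelfpvjirt".

nelfpvjirt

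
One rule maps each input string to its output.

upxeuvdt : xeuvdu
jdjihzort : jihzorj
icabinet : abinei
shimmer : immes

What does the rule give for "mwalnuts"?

alnutm

The rule is to swap the first and last characters, then delete the first 2 characters.
Working it through for "mwalnuts": intermediate "swalnutm", final "alnutm".
(Check on "shimmer": → "rhimmes" → "immes" ✓)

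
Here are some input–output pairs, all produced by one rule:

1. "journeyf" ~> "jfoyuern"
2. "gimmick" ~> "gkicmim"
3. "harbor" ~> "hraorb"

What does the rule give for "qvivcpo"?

qovpicv

The pattern: take characters alternately from the front and the back (1st, last, 2nd, 2nd-last, ...).
For "qvivcpo" the result is "qovpicv".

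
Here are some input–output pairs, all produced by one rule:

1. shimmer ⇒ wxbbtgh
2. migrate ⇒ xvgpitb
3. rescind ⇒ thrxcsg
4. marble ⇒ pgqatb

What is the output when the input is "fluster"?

Looking at the pairs, the operation is to shift every letter 11 places backward in the alphabet (wrapping around), then move the first character to the end.
"fluster" → "uajhitg" → "ajhitgu".

ajhitgu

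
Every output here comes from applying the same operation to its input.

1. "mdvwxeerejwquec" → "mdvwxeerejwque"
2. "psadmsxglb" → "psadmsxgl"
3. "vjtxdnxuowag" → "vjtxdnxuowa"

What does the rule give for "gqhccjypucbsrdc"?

gqhccjypucbsrd

The rule is to delete the last character.
For "gqhccjypucbsrdc" the result is "gqhccjypucbsrd".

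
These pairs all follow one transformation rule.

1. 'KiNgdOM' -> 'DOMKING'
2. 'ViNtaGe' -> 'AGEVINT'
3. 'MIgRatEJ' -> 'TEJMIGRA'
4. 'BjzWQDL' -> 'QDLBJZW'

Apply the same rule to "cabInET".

NETCABI

Looking at the pairs, the operation is to move the last 3 characters to the front (rotate right by 3), then convert every letter to uppercase.
Working it through for "cabInET": intermediate "nETcabI", final "NETCABI".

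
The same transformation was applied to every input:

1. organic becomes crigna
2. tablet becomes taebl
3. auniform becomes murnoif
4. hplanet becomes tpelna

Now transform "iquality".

Rule — take characters alternately from the front and the back (1st, last, 2nd, 2nd-last, ...), then delete the first character.
"iquality" → "iyqtuial" → "yqtuial".

yqtuial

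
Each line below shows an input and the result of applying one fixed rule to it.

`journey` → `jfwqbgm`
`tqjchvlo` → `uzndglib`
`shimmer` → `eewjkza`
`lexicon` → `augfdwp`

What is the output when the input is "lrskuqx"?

cmipdjk

Rule — shift every letter 8 places backward in the alphabet (wrapping around), then move the first 3 characters to the end (rotate left by 3).
Starting from "lrskuqx": after the first operation, "djkcmip"; after the second, "cmipdjk".
(Check on "journey": → "bgmjfwq" → "jfwqbgm" ✓)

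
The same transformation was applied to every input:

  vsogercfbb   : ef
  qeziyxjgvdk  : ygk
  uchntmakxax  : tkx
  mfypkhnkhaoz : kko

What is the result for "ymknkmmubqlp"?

kul

Rule — delete the first 3 characters, then keep one character in every 3, starting at position 2 (positions 2nd, 5th, 8th, ...).
Doing the same to "ymknkmmubqlp": "kul".
(Check on "qeziyxjgvdk": → "iyxjgvdk" → "ygk" ✓)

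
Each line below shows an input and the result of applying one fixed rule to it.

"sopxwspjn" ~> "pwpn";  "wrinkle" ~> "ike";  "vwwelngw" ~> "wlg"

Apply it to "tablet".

The transformation: delete the first character, then keep every other character starting from the second (positions 2nd, 4th, 6th, ...).
"tablet" → "ablet" → "be".

be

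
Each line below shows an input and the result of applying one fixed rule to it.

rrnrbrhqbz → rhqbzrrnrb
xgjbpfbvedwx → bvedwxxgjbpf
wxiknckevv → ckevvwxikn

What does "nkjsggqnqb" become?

gqnqbnkjsg

What's happening: swap the front and back halves of the string.
So "nkjsggqnqb" becomes "gqnqbnkjsg".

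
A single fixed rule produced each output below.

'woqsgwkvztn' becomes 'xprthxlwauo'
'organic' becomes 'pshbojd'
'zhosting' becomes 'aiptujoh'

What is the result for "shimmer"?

tijnnfs

Rule — shift every letter 1 place forward in the alphabet (wrapping around).
Applying that to "shimmer" gives "tijnnfs".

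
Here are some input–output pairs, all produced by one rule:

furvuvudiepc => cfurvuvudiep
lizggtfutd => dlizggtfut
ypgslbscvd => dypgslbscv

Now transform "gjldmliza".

agjldmliz

What's happening: move the last character to the front.
Applying that to "gjldmliza" gives "agjldmliz".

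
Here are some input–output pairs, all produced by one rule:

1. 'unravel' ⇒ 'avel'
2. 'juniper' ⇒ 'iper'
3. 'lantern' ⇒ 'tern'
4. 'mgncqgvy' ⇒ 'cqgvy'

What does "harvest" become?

In each case the input is transformed by: delete the first 3 characters.
For "harvest" the result is "vest".

vest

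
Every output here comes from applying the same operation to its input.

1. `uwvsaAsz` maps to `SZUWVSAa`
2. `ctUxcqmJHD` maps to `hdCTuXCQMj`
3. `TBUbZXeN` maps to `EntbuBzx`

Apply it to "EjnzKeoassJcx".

What's happening: move the last 2 characters to the front (rotate right by 2), then flip the case of every letter.
On "EjnzKeoassJcx" that produces "CXeJNZkEOASSj".
(Check on "uwvsaAsz": → "szuwvsaA" → "SZUWVSAa" ✓)

CXeJNZkEOASSj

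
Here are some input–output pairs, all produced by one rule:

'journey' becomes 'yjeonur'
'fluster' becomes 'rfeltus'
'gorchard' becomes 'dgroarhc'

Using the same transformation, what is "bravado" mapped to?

obdraav

The rule is to reverse the string, then take characters alternately from the front and the back (1st, last, 2nd, 2nd-last, ...).
"bravado" → "odavarb" → "obdraav".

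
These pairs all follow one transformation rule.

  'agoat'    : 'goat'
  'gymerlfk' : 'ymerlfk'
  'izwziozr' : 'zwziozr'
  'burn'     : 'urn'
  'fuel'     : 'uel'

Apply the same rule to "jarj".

arj

Rule — delete the first character.
"jarj" → "arj".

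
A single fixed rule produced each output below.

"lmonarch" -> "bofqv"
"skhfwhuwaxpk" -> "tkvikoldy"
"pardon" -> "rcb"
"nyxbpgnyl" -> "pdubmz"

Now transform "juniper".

What's happening: shift every letter 12 places backward in the alphabet (wrapping around), then delete the first 3 characters.
For "juniper", step one produces "xibwdsf"; step two turns that into "wdsf".

wdsf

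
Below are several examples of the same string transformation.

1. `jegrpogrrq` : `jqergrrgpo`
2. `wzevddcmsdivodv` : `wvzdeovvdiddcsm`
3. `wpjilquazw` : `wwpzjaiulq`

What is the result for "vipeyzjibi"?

In each case the input is transformed by: take characters alternately from the front and the back (1st, last, 2nd, 2nd-last, ...).
So "vipeyzjibi" becomes "viibpiejyz".

viibpiejyz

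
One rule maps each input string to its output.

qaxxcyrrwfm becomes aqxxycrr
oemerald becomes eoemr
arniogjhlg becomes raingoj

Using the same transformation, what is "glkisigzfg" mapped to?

Looking at the pairs, the operation is to delete the last 3 characters, then swap each adjacent pair of characters (1↔2, 3↔4, ...).
On "glkisigzfg": the first step gives "glkisig", and the second then gives "lgikisg".

lgikisg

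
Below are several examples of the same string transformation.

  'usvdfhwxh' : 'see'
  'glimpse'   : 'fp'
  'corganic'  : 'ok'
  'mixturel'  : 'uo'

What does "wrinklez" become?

Looking at the pairs, the operation is to keep one character in every 3, starting at position 3 (positions 3rd, 6th, 9th, ...), then shift every letter 3 places backward in the alphabet (wrapping around).
On "wrinklez": the first step gives "il", and the second then gives "fi".

fi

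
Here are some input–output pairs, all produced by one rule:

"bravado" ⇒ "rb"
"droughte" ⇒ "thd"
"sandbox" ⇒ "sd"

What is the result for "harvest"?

th

Rule — sort the characters into reverse alphabetical order, then keep one character in every 3, starting at position 2 (positions 2nd, 5th, 8th, ...).
Working it through for "harvest": intermediate "vtsrhea", final "th".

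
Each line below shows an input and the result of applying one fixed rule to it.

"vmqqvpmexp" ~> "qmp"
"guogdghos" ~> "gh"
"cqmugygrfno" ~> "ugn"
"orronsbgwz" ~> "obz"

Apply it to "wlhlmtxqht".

What's happening: delete the first 2 characters, then keep one character in every 3, starting at position 2 (positions 2nd, 5th, 8th, ...).
For "wlhlmtxqht", step one produces "hlmtxqht"; step two turns that into "lxt".
(Check on "guogdghos": → "ogdghos" → "gh" ✓)

lxt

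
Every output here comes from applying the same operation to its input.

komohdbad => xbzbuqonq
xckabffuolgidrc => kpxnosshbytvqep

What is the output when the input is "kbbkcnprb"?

Looking at the pairs, the operation is to shift every letter 13 places forward in the alphabet (wrapping around) — i.e. ROT13.
On "kbbkcnprb" that produces "xooxpaceo".

xooxpaceo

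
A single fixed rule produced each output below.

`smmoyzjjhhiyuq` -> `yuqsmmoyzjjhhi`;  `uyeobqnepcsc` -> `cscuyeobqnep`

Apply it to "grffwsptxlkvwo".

vwogrffwsptxlk

In each case the input is transformed by: move the last 3 characters to the front (rotate right by 3).
"grffwsptxlkvwo" → "vwogrffwsptxlk".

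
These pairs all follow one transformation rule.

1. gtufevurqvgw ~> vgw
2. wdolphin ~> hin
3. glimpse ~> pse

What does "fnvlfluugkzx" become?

The rule is to keep only the last 3 characters.
Doing the same to "fnvlfluugkzx": "kzx".

kzx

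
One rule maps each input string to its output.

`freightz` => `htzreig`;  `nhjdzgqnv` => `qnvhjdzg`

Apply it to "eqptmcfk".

cfkqptm

The rule is to delete the first character, then move the last 3 characters to the front (rotate right by 3).
Working it through for "eqptmcfk": intermediate "qptmcfk", final "cfkqptm".
(Check on "nhjdzgqnv": → "hjdzgqnv" → "qnvhjdzg" ✓)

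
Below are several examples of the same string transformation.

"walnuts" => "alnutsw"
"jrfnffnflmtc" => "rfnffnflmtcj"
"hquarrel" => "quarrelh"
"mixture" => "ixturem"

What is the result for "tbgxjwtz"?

bgxjwtzt

What's happening: move the first character to the end.
Doing the same to "tbgxjwtz": "bgxjwtzt".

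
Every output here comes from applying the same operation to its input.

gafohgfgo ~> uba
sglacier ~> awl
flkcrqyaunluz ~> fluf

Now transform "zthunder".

nhl

Rule — keep one character in every 3, starting at position 2 (positions 2nd, 5th, 8th, ...), then shift every letter 6 places backward in the alphabet (wrapping around).
For "zthunder" the result is "nhl".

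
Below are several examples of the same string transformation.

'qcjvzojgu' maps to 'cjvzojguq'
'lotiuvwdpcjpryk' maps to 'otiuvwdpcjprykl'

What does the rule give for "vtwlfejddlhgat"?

Rule — move the first character to the end.
Applying that to "vtwlfejddlhgat" gives "twlfejddlhgatv".

twlfejddlhgatv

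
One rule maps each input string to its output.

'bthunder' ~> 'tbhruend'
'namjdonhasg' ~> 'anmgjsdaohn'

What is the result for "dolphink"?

odlkpnhi

In each case the input is transformed by: move the first character to the end, then take characters alternately from the front and the back (1st, last, 2nd, 2nd-last, ...).
For "dolphink" the result is "odlkpnhi".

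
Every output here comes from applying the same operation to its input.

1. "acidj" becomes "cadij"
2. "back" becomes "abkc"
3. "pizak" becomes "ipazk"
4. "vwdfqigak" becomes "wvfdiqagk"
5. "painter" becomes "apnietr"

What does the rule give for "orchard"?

rohcrad

Each output is the input with this applied: swap each adjacent pair of characters (1↔2, 3↔4, ...).
For "orchard" the result is "rohcrad".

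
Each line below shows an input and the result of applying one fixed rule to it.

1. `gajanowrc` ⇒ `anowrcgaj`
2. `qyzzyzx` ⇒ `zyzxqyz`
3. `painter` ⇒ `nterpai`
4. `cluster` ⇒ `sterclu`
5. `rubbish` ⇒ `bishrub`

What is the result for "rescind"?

cindres

The rule is to move the first 3 characters to the end (rotate left by 3).
Doing the same to "rescind": "cindres".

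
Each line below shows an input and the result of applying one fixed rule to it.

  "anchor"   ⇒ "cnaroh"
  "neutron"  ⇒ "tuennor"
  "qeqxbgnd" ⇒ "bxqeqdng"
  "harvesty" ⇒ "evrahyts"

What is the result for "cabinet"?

What's happening: move the last 3 characters to the front (rotate right by 3), then reverse the string.
Starting from "cabinet": after the first operation, "netcabi"; after the second, "ibacten".

ibacten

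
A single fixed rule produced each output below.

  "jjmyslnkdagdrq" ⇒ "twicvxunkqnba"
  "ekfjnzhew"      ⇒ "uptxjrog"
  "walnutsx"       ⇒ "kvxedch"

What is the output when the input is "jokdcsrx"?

yunmcbh

Rule — shift every letter 10 places forward in the alphabet (wrapping around), then delete the first character.
Applying both steps to "jokdcsrx": "tyunmcbh", then "yunmcbh".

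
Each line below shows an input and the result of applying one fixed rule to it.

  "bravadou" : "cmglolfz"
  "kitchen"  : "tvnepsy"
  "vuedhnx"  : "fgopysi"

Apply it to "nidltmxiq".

tywoxetib

The transformation: shift every letter 11 places forward in the alphabet (wrapping around), then swap each adjacent pair of characters (1↔2, 3↔4, ...).
On "nidltmxiq": the first step gives "ytowexitb", and the second then gives "tywoxetib".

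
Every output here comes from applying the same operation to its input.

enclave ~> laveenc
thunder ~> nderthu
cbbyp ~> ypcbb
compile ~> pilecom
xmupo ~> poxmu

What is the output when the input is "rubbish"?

bishrub

In each case the input is transformed by: move the first 3 characters to the end (rotate left by 3).
For "rubbish" the result is "bishrub".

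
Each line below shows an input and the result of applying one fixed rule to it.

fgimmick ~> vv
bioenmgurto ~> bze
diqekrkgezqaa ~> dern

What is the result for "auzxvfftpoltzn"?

Each output is the input with this applied: keep one character in every 3, starting at position 3 (positions 3rd, 6th, 9th, ...), then shift every letter 13 places forward in the alphabet (wrapping around) — i.e. ROT13.
Starting from "auzxvfftpoltzn": after the first operation, "zfpt"; after the second, "mscg".
(Check on "fgimmick": → "ii" → "vv" ✓)

mscg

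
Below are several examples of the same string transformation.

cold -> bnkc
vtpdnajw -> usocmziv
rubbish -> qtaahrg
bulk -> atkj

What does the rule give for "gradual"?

The pattern: shift every letter 1 place backward in the alphabet (wrapping around).
For "gradual" the result is "fqzctzk".

fqzctzk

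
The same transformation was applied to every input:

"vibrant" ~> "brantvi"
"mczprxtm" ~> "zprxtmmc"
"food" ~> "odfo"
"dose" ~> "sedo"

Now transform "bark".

rkba

Each output is the input with this applied: move the first 2 characters to the end (rotate left by 2).
"bark" → "rkba".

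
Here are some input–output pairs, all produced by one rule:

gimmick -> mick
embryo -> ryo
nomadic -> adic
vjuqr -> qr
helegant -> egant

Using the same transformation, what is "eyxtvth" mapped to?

tvth

The pattern: delete the first 3 characters.
Applying that to "eyxtvth" gives "tvth".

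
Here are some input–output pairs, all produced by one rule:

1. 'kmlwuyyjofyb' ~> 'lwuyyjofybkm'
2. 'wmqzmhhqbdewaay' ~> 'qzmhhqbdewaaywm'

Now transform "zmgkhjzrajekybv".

gkhjzrajekybvzm

The transformation: move the first 2 characters to the end (rotate left by 2).
"zmgkhjzrajekybv" → "gkhjzrajekybvzm".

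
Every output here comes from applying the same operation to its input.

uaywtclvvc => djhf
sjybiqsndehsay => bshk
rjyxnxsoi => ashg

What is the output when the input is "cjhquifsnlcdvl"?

lsqz

The transformation: shift every letter 9 places forward in the alphabet (wrapping around), then keep only the first 4 characters.
For "cjhquifsnlcdvl" the result is "lsqz".
(Check on "rjyxnxsoi": → "ashgwgbxr" → "ashg" ✓)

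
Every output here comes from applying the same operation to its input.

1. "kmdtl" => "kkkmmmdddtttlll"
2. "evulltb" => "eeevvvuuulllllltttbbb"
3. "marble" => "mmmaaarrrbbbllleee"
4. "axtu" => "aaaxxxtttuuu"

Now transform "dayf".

Rule — repeat every character 3 times.
For "dayf" the result is "dddaaayyyfff".

dddaaayyyfff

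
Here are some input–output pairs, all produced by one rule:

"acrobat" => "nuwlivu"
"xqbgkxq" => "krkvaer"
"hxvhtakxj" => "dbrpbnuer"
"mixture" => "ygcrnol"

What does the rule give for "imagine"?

ycguach

Looking at the pairs, the operation is to move the last character to the front, then shift every letter 6 places backward in the alphabet (wrapping around).
On "imagine": the first step gives "eimagin", and the second then gives "ycguach".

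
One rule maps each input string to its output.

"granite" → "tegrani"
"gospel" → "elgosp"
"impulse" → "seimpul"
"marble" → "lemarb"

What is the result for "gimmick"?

Looking at the pairs, the operation is to move the last 2 characters to the front (rotate right by 2).
On "gimmick" that produces "ckgimmi".

ckgimmi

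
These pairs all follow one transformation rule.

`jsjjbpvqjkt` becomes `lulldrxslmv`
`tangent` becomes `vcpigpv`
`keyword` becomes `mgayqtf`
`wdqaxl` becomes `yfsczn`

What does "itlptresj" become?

kvnrvtgul

Looking at the pairs, the operation is to shift every letter 2 places forward in the alphabet (wrapping around).
So "itlptresj" becomes "kvnrvtgul".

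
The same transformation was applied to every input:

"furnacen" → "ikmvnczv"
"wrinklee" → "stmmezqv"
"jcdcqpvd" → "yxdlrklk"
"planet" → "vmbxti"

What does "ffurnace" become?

Looking at the pairs, the operation is to swap the front and back halves of the string, then shift every letter 8 places forward in the alphabet (wrapping around).
For "ffurnace" the result is "vikmnncz".
(Check on "planet": → "netpla" → "vmbxti" ✓)

vikmnncz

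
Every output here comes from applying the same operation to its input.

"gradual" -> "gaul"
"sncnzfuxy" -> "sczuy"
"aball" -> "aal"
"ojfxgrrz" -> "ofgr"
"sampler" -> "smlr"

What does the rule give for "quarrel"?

The pattern: keep every other character starting from the first (positions 1st, 3rd, 5th, ...).
For "quarrel" the result is "qarl".

qarl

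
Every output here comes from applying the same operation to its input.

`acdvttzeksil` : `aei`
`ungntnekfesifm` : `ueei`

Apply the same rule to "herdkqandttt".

ea

The rule is to keep only the vowels.
For "herdkqandttt" the result is "ea".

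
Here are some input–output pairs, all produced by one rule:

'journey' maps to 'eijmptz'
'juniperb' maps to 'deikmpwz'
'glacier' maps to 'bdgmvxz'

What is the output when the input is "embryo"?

hjmtwz

Looking at the pairs, the operation is to shift every letter 5 places backward in the alphabet (wrapping around), then sort the characters into alphabetical order.
For "embryo", step one produces "zhwmtj"; step two turns that into "hjmtwz".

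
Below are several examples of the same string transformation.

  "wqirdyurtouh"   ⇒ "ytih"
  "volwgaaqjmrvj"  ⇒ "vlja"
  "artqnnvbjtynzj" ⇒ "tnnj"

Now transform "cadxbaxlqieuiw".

uqda

The transformation: keep one character in every 3, starting at position 3 (positions 3rd, 6th, 9th, ...), then sort the characters into reverse alphabetical order.
"cadxbaxlqieuiw" → "daqu" → "uqda".
(Check on "wqirdyurtouh": → "iyth" → "ytih" ✓)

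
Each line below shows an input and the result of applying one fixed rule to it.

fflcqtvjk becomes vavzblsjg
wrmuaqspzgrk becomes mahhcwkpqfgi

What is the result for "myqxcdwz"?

The transformation: take characters alternately from the front and the back (1st, last, 2nd, 2nd-last, ...), then shift every letter 10 places backward in the alphabet (wrapping around).
On "myqxcdwz": the first step gives "mzywqdxc", and the second then gives "cpomgtns".

cpomgtns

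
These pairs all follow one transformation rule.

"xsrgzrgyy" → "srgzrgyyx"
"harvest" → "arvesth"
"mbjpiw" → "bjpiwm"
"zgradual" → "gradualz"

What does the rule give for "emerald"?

The pattern: move the first character to the end.
"emerald" → "meralde".

meralde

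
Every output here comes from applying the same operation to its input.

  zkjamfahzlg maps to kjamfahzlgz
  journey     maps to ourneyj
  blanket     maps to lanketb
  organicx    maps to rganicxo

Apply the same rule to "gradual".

radualg

The pattern: move the first character to the end.
So "gradual" becomes "radualg".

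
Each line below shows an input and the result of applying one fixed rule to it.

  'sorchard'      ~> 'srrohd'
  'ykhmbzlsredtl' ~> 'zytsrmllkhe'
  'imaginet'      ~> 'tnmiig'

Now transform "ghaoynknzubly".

zyyuonnlkhg

What's happening: sort the characters into reverse alphabetical order, then delete the last 2 characters.
"ghaoynknzubly" → "zyyuonnlkhgba" → "zyyuonnlkhg".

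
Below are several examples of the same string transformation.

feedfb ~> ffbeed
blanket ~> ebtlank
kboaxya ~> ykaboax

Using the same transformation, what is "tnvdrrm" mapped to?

rtmnvdr

Each output is the input with this applied: swap the first and last characters, then move the last 2 characters to the front (rotate right by 2).
Applying both steps to "tnvdrrm": "mnvdrrt", then "rtmnvdr".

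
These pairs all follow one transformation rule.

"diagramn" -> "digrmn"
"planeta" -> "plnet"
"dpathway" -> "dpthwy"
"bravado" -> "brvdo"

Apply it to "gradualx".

Rule — remove every "a".
Applying that to "gradualx" gives "grdulx".

grdulx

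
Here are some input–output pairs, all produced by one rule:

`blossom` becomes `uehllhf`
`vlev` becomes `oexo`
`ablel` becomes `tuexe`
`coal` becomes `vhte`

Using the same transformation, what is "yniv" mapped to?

The pattern: shift every letter 7 places backward in the alphabet (wrapping around).
Doing the same to "yniv": "rgbo".

rgbo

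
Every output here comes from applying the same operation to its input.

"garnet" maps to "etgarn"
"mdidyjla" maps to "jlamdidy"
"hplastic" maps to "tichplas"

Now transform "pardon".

onpard

Looking at the pairs, the operation is to move the first character to the end, then swap the front and back halves of the string.
"pardon" → "ardonp" → "onpard".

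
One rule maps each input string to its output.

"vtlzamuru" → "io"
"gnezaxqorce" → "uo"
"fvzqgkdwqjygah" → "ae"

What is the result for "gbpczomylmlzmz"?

ii

Looking at the pairs, the operation is to shift every letter 3 places backward in the alphabet (wrapping around), then keep only the vowels.
Starting from "gbpczomylmlzmz": after the first operation, "dymzwljvijiwjw"; after the second, "ii".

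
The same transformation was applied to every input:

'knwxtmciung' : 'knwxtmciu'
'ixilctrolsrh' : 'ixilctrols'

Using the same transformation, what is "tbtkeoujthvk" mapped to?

Rule — delete the last 2 characters.
Doing the same to "tbtkeoujthvk": "tbtkeoujth".

tbtkeoujth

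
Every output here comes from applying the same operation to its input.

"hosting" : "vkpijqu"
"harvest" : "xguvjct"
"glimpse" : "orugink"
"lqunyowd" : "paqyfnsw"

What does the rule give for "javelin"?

gnkplcx

The rule is to shift every letter 2 places forward in the alphabet (wrapping around), then move the first 3 characters to the end (rotate left by 3).
Working it through for "javelin": intermediate "lcxgnkp", final "gnkplcx".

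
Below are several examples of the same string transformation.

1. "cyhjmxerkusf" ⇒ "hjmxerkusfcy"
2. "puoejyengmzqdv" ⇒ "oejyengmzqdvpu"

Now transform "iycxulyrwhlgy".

What's happening: move the first 2 characters to the end (rotate left by 2).
For "iycxulyrwhlgy" the result is "cxulyrwhlgyiy".

cxulyrwhlgyiy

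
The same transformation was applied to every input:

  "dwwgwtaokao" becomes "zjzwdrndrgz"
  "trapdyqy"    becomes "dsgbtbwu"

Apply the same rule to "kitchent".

wfkhqwnl

Looking at the pairs, the operation is to move the first 2 characters to the end (rotate left by 2), then shift every letter 3 places forward in the alphabet (wrapping around).
Working it through for "kitchent": intermediate "tchentki", final "wfkhqwnl".
(Check on "trapdyqy": → "apdyqytr" → "dsgbtbwu" ✓)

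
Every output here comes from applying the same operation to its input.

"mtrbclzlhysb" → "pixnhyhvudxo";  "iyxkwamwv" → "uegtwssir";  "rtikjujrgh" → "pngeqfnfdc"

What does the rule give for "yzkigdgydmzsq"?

In each case the input is transformed by: shift every letter 4 places backward in the alphabet (wrapping around), then swap each adjacent pair of characters (1↔2, 3↔4, ...).
"yzkigdgydmzsq" → "uvgeczcuzivom" → "vuegzcucizovm".

vuegzcucizovm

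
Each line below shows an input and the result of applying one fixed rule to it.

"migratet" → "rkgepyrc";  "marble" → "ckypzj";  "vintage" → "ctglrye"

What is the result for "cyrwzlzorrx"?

The transformation: shift every letter 2 places backward in the alphabet (wrapping around), then move the last character to the front.
Working it through for "cyrwzlzorrx": intermediate "awpuxjxmppv", final "vawpuxjxmpp".
(Check on "marble": → "kypzjc" → "ckypzj" ✓)

vawpuxjxmpp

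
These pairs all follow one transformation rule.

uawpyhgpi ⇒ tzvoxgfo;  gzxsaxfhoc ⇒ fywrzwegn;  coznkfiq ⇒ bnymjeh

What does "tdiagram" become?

Looking at the pairs, the operation is to shift every letter 1 place backward in the alphabet (wrapping around), then delete the last character.
"tdiagram" → "schzfqzl" → "schzfqz".

schzfqz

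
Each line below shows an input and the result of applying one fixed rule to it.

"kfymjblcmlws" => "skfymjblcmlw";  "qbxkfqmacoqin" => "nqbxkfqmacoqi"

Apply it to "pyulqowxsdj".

In each case the input is transformed by: move the last character to the front.
"pyulqowxsdj" → "jpyulqowxsd".

jpyulqowxsd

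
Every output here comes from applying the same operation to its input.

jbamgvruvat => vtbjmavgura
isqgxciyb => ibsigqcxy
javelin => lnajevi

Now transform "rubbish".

ihurbbs

Each output is the input with this applied: swap each adjacent pair of characters (1↔2, 3↔4, ...), then move the last 2 characters to the front (rotate right by 2).
Applying both steps to "rubbish": "urbbsih", then "ihurbbs".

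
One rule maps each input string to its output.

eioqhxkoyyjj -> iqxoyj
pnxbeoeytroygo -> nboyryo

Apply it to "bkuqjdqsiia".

kqdsi

The pattern: keep every other character starting from the second (positions 2nd, 4th, 6th, ...).
On "bkuqjdqsiia" that produces "kqdsi".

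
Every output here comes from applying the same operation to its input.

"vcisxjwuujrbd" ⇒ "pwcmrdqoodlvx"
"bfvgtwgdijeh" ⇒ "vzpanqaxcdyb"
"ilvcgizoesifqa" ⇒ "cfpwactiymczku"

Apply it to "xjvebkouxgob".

rdpyveioraiv

Each output is the input with this applied: shift every letter 6 places backward in the alphabet (wrapping around).
For "xjvebkouxgob" the result is "rdpyveioraiv".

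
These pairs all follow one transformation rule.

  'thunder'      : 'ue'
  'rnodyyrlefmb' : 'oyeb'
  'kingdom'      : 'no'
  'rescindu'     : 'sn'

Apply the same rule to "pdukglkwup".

Each output is the input with this applied: keep one character in every 3, starting at position 3 (positions 3rd, 6th, 9th, ...).
Doing the same to "pdukglkwup": "ulu".

ulu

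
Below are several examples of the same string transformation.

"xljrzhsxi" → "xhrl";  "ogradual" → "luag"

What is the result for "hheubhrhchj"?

hhhuh

The pattern: keep every other character starting from the second (positions 2nd, 4th, 6th, ...), then reverse the string.
On "hheubhrhchj": the first step gives "huhhh", and the second then gives "hhhuh".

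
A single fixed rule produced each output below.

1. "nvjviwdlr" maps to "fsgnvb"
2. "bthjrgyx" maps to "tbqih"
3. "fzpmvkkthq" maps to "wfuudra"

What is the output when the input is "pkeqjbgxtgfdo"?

Each output is the input with this applied: shift every letter 10 places forward in the alphabet (wrapping around), then delete the first 3 characters.
On "pkeqjbgxtgfdo": the first step gives "zuoatlqhdqpny", and the second then gives "atlqhdqpny".

atlqhdqpny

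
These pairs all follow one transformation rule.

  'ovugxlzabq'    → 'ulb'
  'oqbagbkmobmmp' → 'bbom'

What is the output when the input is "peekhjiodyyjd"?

ejdj

The pattern: keep one character in every 3, starting at position 3 (positions 3rd, 6th, 9th, ...).
Doing the same to "peekhjiodyyjd": "ejdj".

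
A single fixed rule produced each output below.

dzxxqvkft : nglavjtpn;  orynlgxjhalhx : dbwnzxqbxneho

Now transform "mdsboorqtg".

The transformation: shift every letter 10 places backward in the alphabet (wrapping around), then move the first 3 characters to the end (rotate left by 3).
Starting from "mdsboorqtg": after the first operation, "ctireehgjw"; after the second, "reehgjwcti".

reehgjwcti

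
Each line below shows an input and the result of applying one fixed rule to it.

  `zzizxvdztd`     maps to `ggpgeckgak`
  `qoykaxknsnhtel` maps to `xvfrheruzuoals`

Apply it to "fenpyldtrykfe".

mluwfskayfrml

The transformation: shift every letter 7 places forward in the alphabet (wrapping around).
Doing the same to "fenpyldtrykfe": "mluwfskayfrml".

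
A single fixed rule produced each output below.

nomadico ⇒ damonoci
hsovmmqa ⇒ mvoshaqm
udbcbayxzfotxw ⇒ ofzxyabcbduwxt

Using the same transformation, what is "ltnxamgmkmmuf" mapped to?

mkmgmaxntlfum

In each case the input is transformed by: move the last 3 characters to the front (rotate right by 3), then reverse the string.
Working it through for "ltnxamgmkmmuf": intermediate "mufltnxamgmkm", final "mkmgmaxntlfum".
(Check on "hsovmmqa": → "mqahsovm" → "mvoshaqm" ✓)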